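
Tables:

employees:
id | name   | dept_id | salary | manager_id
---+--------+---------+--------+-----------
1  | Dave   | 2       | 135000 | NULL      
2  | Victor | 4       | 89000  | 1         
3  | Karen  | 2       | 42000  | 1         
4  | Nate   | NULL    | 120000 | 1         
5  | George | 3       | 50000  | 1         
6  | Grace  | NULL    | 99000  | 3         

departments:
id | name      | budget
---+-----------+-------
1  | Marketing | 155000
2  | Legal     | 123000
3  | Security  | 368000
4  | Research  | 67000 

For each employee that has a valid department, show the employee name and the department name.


INNER JOIN keeps only employees rows whose dept_id matches an id in departments. Walk through each employee:
  - employee 1 (Dave): dept_id=2 -> matches Legal
  - employee 2 (Victor): dept_id=4 -> matches Research
  - employee 3 (Karen): dept_id=2 -> matches Legal
  - employee 4 (Nate): dept_id=NULL, no match -> dropped
  - employee 5 (George): dept_id=3 -> matches Security
  - employee 6 (Grace): dept_id=NULL, no match -> dropped
So 2 of 6 rows are dropped.

SQL:
SELECT a.name, b.name AS department
FROM employees a
INNER JOIN departments b ON a.dept_id = b.id

Result:
name   | department
-------+-----------
Dave   | Legal     
Victor | Research  
Karen  | Legal     
George | Security  


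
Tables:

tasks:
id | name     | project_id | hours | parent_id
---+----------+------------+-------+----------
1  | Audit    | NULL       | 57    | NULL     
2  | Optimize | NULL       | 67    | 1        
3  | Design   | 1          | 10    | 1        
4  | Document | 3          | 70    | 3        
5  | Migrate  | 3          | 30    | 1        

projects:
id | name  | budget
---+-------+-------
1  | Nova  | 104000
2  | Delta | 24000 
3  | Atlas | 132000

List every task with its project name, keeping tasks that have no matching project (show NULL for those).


LEFT JOIN keeps every row from tasks (the left table); where project_id has no match in projects, the project columns become NULL. Walk through each task:
  - task 1 (Audit): project_id=NULL, no match -> kept with NULL
  - task 2 (Optimize): project_id=NULL, no match -> kept with NULL
  - task 3 (Design): project_id=1 -> matches Nova
  - task 4 (Document): project_id=3 -> matches Atlas
  - task 5 (Migrate): project_id=3 -> matches Atlas
All 5 rows appear; 2 have NULL project.

SQL:
SELECT a.name, b.name AS project
FROM tasks a
LEFT JOIN projects b ON a.project_id = b.id

Result:
name     | project
---------+--------
Audit    | NULL   
Optimize | NULL   
Design   | Nova   
Document | Atlas  
Migrate  | Atlas  


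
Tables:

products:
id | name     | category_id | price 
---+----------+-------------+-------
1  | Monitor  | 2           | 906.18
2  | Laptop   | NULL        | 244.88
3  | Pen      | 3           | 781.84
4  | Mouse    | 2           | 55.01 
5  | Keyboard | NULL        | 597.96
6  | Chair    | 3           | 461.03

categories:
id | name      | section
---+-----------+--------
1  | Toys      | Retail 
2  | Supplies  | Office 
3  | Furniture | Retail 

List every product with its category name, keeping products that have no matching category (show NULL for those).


LEFT JOIN keeps every row from products (the left table); where category_id has no match in categories, the category columns become NULL. Walk through each product:
  - product 1 (Monitor): category_id=2 -> matches Supplies
  - product 2 (Laptop): category_id=NULL, no match -> kept with NULL
  - product 3 (Pen): category_id=3 -> matches Furniture
  - product 4 (Mouse): category_id=2 -> matches Supplies
  - product 5 (Keyboard): category_id=NULL, no match -> kept with NULL
  - product 6 (Chair): category_id=3 -> matches Furniture
All 6 rows appear; 2 have NULL category.

SQL:
SELECT a.name, b.name AS category
FROM products a
LEFT JOIN categories b ON a.category_id = b.id

Result:
name     | category 
---------+----------
Monitor  | Supplies 
Laptop   | NULL     
Pen      | Furniture
Mouse    | Supplies 
Keyboard | NULL     
Chair    | Furniture


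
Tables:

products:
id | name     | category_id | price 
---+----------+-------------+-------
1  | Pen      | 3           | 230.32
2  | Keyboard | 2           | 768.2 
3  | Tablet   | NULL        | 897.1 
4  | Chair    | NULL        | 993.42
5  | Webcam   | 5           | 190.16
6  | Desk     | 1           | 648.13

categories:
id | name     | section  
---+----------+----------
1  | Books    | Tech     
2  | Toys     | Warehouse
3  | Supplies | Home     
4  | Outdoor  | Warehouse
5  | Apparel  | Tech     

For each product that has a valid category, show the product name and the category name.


INNER JOIN keeps only products rows whose category_id matches an id in categories. Walk through each product:
  - product 1 (Pen): category_id=3 -> matches Supplies
  - product 2 (Keyboard): category_id=2 -> matches Toys
  - product 3 (Tablet): category_id=NULL, no match -> dropped
  - product 4 (Chair): category_id=NULL, no match -> dropped
  - product 5 (Webcam): category_id=5 -> matches Apparel
  - product 6 (Desk): category_id=1 -> matches Books
So 2 of 6 rows are dropped.

SQL:
SELECT a.name, b.name AS category
FROM products a
INNER JOIN categories b ON a.category_id = b.id

Result:
name     | category
---------+---------
Pen      | Supplies
Keyboard | Toys    
Webcam   | Apparel 
Desk     | Books   


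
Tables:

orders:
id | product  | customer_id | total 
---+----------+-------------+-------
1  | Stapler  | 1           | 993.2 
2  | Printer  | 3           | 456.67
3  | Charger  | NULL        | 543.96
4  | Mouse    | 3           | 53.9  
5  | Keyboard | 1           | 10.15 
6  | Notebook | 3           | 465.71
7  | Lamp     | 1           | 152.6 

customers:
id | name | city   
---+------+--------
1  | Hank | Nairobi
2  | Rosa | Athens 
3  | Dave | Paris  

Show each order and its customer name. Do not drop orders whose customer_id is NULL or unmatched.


LEFT JOIN keeps every row from orders (the left table); where customer_id has no match in customers, the customer columns become NULL. Walk through each order:
  - order 1 (Stapler): customer_id=1 -> matches Hank
  - order 2 (Printer): customer_id=3 -> matches Dave
  - order 3 (Charger): customer_id=NULL, no match -> kept with NULL
  - order 4 (Mouse): customer_id=3 -> matches Dave
  - order 5 (Keyboard): customer_id=1 -> matches Hank
  - order 6 (Notebook): customer_id=3 -> matches Dave
  - order 7 (Lamp): customer_id=1 -> matches Hank
All 7 rows appear; 1 has NULL customer.

SQL:
SELECT a.product, b.name AS customer
FROM orders a
LEFT JOIN customers b ON a.customer_id = b.id

Result:
product  | customer
---------+---------
Stapler  | Hank    
Printer  | Dave    
Charger  | NULL    
Mouse    | Dave    
Keyboard | Hank    
Notebook | Dave    
Lamp     | Hank    


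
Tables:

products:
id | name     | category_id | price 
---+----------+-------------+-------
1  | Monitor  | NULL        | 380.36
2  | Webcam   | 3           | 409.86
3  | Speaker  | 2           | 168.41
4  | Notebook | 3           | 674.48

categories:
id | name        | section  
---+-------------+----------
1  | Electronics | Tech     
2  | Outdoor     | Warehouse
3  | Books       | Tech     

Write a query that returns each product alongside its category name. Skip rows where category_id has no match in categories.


INNER JOIN keeps only products rows whose category_id matches an id in categories. Walk through each product:
  - product 1 (Monitor): category_id=NULL, no match -> dropped
  - product 2 (Webcam): category_id=3 -> matches Books
  - product 3 (Speaker): category_id=2 -> matches Outdoor
  - product 4 (Notebook): category_id=3 -> matches Books
So 1 of 4 rows is dropped.

SQL:
SELECT a.name, b.name AS category
FROM products a
INNER JOIN categories b ON a.category_id = b.id

Result:
name     | category
---------+---------
Webcam   | Books   
Speaker  | Outdoor 
Notebook | Books   


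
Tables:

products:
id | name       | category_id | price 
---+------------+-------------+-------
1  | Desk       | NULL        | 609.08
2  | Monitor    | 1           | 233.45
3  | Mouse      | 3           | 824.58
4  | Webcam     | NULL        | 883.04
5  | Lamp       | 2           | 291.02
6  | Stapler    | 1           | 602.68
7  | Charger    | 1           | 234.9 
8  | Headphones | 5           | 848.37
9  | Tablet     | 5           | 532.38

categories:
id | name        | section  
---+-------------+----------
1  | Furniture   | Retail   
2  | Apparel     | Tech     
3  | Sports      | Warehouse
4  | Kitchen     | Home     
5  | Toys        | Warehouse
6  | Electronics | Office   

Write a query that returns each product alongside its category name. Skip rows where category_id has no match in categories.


INNER JOIN keeps only products rows whose category_id matches an id in categories. Walk through each product:
  - product 1 (Desk): category_id=NULL, no match -> dropped
  - product 2 (Monitor): category_id=1 -> matches Furniture
  - product 3 (Mouse): category_id=3 -> matches Sports
  - product 4 (Webcam): category_id=NULL, no match -> dropped
  - product 5 (Lamp): category_id=2 -> matches Apparel
  - product 6 (Stapler): category_id=1 -> matches Furniture
  - product 7 (Charger): category_id=1 -> matches Furniture
  - product 8 (Headphones): category_id=5 -> matches Toys
  - product 9 (Tablet): category_id=5 -> matches Toys
So 2 of 9 rows are dropped.

SQL:
SELECT a.name, b.name AS category
FROM products a
INNER JOIN categories b ON a.category_id = b.id

Result:
name       | category 
-----------+----------
Monitor    | Furniture
Mouse      | Sports   
Lamp       | Apparel  
Stapler    | Furniture
Charger    | Furniture
Headphones | Toys     
Tablet     | Toys     


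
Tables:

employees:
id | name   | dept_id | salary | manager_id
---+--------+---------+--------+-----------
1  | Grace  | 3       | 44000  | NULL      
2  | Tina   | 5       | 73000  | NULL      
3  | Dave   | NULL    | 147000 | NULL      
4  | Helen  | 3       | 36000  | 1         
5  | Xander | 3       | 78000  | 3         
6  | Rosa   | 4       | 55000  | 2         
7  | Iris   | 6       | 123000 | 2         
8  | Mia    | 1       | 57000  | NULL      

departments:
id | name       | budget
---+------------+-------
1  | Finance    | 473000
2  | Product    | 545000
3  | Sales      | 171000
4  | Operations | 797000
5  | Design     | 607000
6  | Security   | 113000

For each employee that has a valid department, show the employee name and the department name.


INNER JOIN keeps only employees rows whose dept_id matches an id in departments. Walk through each employee:
  - employee 1 (Grace): dept_id=3 -> matches Sales
  - employee 2 (Tina): dept_id=5 -> matches Design
  - employee 3 (Dave): dept_id=NULL, no match -> dropped
  - employee 4 (Helen): dept_id=3 -> matches Sales
  - employee 5 (Xander): dept_id=3 -> matches Sales
  - employee 6 (Rosa): dept_id=4 -> matches Operations
  - employee 7 (Iris): dept_id=6 -> matches Security
  - employee 8 (Mia): dept_id=1 -> matches Finance
So 1 of 8 rows is dropped.

SQL:
SELECT a.name, b.name AS department
FROM employees a
INNER JOIN departments b ON a.dept_id = b.id

Result:
name   | department
-------+-----------
Grace  | Sales     
Tina   | Design    
Helen  | Sales     
Xander | Sales     
Rosa   | Operations
Iris   | Security  
Mia    | Finance   


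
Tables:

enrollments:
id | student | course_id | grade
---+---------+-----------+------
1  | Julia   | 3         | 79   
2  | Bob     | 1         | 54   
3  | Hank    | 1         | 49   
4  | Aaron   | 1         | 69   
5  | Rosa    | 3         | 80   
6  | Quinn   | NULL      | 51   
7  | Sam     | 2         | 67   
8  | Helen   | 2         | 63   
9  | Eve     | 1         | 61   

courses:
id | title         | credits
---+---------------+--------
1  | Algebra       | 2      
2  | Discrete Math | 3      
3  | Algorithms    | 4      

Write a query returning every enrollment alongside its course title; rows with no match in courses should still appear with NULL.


LEFT JOIN keeps every row from enrollments (the left table); where course_id has no match in courses, the course columns become NULL. Walk through each enrollment:
  - enrollment 1 (Julia): course_id=3 -> matches Algorithms
  - enrollment 2 (Bob): course_id=1 -> matches Algebra
  - enrollment 3 (Hank): course_id=1 -> matches Algebra
  - enrollment 4 (Aaron): course_id=1 -> matches Algebra
  - enrollment 5 (Rosa): course_id=3 -> matches Algorithms
  - enrollment 6 (Quinn): course_id=NULL, no match -> kept with NULL
  - enrollment 7 (Sam): course_id=2 -> matches Discrete Math
  - enrollment 8 (Helen): course_id=2 -> matches Discrete Math
  - enrollment 9 (Eve): course_id=1 -> matches Algebra
All 9 rows appear; 1 has NULL course.

SQL:
SELECT a.student, b.title AS course
FROM enrollments a
LEFT JOIN courses b ON a.course_id = b.id

Result:
student | course       
--------+--------------
Julia   | Algorithms   
Bob     | Algebra      
Hank    | Algebra      
Aaron   | Algebra      
Rosa    | Algorithms   
Quinn   | NULL         
Sam     | Discrete Math
Helen   | Discrete Math
Eve     | Algebra      


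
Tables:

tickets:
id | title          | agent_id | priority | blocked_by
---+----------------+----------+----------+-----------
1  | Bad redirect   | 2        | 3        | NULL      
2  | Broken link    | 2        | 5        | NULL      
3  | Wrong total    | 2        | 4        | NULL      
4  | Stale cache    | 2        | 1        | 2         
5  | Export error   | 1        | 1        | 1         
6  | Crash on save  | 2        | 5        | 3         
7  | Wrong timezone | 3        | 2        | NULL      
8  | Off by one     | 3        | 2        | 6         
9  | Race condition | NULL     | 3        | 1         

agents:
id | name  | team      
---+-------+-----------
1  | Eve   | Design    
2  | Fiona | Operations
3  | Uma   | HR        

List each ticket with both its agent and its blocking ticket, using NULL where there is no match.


Two LEFT JOINs from the same base table tickets: one to agents via agent_id, one to tickets itself via blocked_by. Both are LEFT so every ticket is preserved.
Match against agents:
  - ticket 1 (Bad redirect): agent_id=2 -> matches Fiona
  - ticket 2 (Broken link): agent_id=2 -> matches Fiona
  - ticket 3 (Wrong total): agent_id=2 -> matches Fiona
  - ticket 4 (Stale cache): agent_id=2 -> matches Fiona
  - ticket 5 (Export error): agent_id=1 -> matches Eve
  - ticket 6 (Crash on save): agent_id=2 -> matches Fiona
  - ticket 7 (Wrong timezone): agent_id=3 -> matches Uma
  - ticket 8 (Off by one): agent_id=3 -> matches Uma
  - ticket 9 (Race condition): agent_id=NULL, no match -> kept with NULL
Match against tickets (self):
  - ticket 1 (Bad redirect): blocked_by=NULL -> NULL
  - ticket 2 (Broken link): blocked_by=NULL -> NULL
  - ticket 3 (Wrong total): blocked_by=NULL -> NULL
  - ticket 4 (Stale cache): blocked_by=2 -> Broken link
  - ticket 5 (Export error): blocked_by=1 -> Bad redirect
  - ticket 6 (Crash on save): blocked_by=3 -> Wrong total
  - ticket 7 (Wrong timezone): blocked_by=NULL -> NULL
  - ticket 8 (Off by one): blocked_by=6 -> Crash on save
  - ticket 9 (Race condition): blocked_by=1 -> Bad redirect

SQL:
SELECT a.title, b.name AS agent, c.title AS blocked_by
FROM tickets a
LEFT JOIN agents b ON a.agent_id = b.id
LEFT JOIN tickets c ON a.blocked_by = c.id

Result:
title          | agent | blocked_by   
---------------+-------+--------------
Bad redirect   | Fiona | NULL         
Broken link    | Fiona | NULL         
Wrong total    | Fiona | NULL         
Stale cache    | Fiona | Broken link  
Export error   | Eve   | Bad redirect 
Crash on save  | Fiona | Wrong total  
Wrong timezone | Uma   | NULL         
Off by one     | Uma   | Crash on save
Race condition | NULL  | Bad redirect 


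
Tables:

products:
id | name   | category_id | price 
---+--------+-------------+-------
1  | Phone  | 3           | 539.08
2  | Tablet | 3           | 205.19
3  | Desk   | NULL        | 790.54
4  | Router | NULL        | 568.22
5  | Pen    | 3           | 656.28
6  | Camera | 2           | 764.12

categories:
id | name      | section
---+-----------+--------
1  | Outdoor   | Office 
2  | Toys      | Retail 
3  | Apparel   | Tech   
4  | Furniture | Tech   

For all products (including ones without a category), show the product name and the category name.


LEFT JOIN keeps every row from products (the left table); where category_id has no match in categories, the category columns become NULL. Walk through each product:
  - product 1 (Phone): category_id=3 -> matches Apparel
  - product 2 (Tablet): category_id=3 -> matches Apparel
  - product 3 (Desk): category_id=NULL, no match -> kept with NULL
  - product 4 (Router): category_id=NULL, no match -> kept with NULL
  - product 5 (Pen): category_id=3 -> matches Apparel
  - product 6 (Camera): category_id=2 -> matches Toys
All 6 rows appear; 2 have NULL category.

SQL:
SELECT a.name, b.name AS category
FROM products a
LEFT JOIN categories b ON a.category_id = b.id

Result:
name   | category
-------+---------
Phone  | Apparel 
Tablet | Apparel 
Desk   | NULL    
Router | NULL    
Pen    | Apparel 
Camera | Toys    


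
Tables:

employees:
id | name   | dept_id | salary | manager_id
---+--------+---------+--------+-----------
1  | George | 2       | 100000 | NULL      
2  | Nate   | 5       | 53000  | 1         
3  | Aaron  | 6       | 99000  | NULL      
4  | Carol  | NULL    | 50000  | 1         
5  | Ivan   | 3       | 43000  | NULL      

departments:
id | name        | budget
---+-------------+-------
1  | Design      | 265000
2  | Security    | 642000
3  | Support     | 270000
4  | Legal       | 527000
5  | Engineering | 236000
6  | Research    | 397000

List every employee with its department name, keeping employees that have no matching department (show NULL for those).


LEFT JOIN keeps every row from employees (the left table); where dept_id has no match in departments, the department columns become NULL. Walk through each employee:
  - employee 1 (George): dept_id=2 -> matches Security
  - employee 2 (Nate): dept_id=5 -> matches Engineering
  - employee 3 (Aaron): dept_id=6 -> matches Research
  - employee 4 (Carol): dept_id=NULL, no match -> kept with NULL
  - employee 5 (Ivan): dept_id=3 -> matches Support
All 5 rows appear; 1 has NULL department.

SQL:
SELECT a.name, b.name AS department
FROM employees a
LEFT JOIN departments b ON a.dept_id = b.id

Result:
name   | department 
-------+------------
George | Security   
Nate   | Engineering
Aaron  | Research   
Carol  | NULL       
Ivan   | Support    


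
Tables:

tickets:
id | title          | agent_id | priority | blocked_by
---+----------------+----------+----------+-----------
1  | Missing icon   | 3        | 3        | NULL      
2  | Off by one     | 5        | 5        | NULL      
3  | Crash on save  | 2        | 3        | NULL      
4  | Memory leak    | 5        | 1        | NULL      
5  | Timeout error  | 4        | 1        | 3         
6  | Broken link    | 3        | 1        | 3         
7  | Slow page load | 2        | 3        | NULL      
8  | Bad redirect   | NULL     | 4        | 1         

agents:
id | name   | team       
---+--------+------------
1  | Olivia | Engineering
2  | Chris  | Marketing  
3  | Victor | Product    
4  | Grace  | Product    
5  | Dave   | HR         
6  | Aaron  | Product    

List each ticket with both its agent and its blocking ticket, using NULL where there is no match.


Two LEFT JOINs from the same base table tickets: one to agents via agent_id, one to tickets itself via blocked_by. Both are LEFT so every ticket is preserved.
Match against agents:
  - ticket 1 (Missing icon): agent_id=3 -> matches Victor
  - ticket 2 (Off by one): agent_id=5 -> matches Dave
  - ticket 3 (Crash on save): agent_id=2 -> matches Chris
  - ticket 4 (Memory leak): agent_id=5 -> matches Dave
  - ticket 5 (Timeout error): agent_id=4 -> matches Grace
  - ticket 6 (Broken link): agent_id=3 -> matches Victor
  - ticket 7 (Slow page load): agent_id=2 -> matches Chris
  - ticket 8 (Bad redirect): agent_id=NULL, no match -> kept with NULL
Match against tickets (self):
  - ticket 1 (Missing icon): blocked_by=NULL -> NULL
  - ticket 2 (Off by one): blocked_by=NULL -> NULL
  - ticket 3 (Crash on save): blocked_by=NULL -> NULL
  - ticket 4 (Memory leak): blocked_by=NULL -> NULL
  - ticket 5 (Timeout error): blocked_by=3 -> Crash on save
  - ticket 6 (Broken link): blocked_by=3 -> Crash on save
  - ticket 7 (Slow page load): blocked_by=NULL -> NULL
  - ticket 8 (Bad redirect): blocked_by=1 -> Missing icon

SQL:
SELECT a.title, b.name AS agent, c.title AS blocked_by
FROM tickets a
LEFT JOIN agents b ON a.agent_id = b.id
LEFT JOIN tickets c ON a.blocked_by = c.id

Result:
title          | agent  | blocked_by   
---------------+--------+--------------
Missing icon   | Victor | NULL         
Off by one     | Dave   | NULL         
Crash on save  | Chris  | NULL         
Memory leak    | Dave   | NULL         
Timeout error  | Grace  | Crash on save
Broken link    | Victor | Crash on save
Slow page load | Chris  | NULL         
Bad redirect   | NULL   | Missing icon 


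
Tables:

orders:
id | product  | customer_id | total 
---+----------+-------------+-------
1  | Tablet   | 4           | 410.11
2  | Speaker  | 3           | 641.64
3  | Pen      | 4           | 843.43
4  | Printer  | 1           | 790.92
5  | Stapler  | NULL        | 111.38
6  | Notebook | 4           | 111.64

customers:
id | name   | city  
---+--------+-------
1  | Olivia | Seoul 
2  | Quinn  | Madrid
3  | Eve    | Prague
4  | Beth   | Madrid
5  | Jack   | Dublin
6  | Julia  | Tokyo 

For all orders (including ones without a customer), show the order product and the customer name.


LEFT JOIN keeps every row from orders (the left table); where customer_id has no match in customers, the customer columns become NULL. Walk through each order:
  - order 1 (Tablet): customer_id=4 -> matches Beth
  - order 2 (Speaker): customer_id=3 -> matches Eve
  - order 3 (Pen): customer_id=4 -> matches Beth
  - order 4 (Printer): customer_id=1 -> matches Olivia
  - order 5 (Stapler): customer_id=NULL, no match -> kept with NULL
  - order 6 (Notebook): customer_id=4 -> matches Beth
All 6 rows appear; 1 has NULL customer.

SQL:
SELECT a.product, b.name AS customer
FROM orders a
LEFT JOIN customers b ON a.customer_id = b.id

Result:
product  | customer
---------+---------
Tablet   | Beth    
Speaker  | Eve     
Pen      | Beth    
Printer  | Olivia  
Stapler  | NULL    
Notebook | Beth    


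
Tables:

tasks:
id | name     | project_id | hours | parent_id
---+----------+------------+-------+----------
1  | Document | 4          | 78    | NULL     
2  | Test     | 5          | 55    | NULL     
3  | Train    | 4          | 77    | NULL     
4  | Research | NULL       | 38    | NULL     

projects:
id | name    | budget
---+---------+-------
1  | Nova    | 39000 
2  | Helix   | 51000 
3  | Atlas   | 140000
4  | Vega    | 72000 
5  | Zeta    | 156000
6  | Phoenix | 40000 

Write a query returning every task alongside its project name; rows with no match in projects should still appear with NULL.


LEFT JOIN keeps every row from tasks (the left table); where project_id has no match in projects, the project columns become NULL. Walk through each task:
  - task 1 (Document): project_id=4 -> matches Vega
  - task 2 (Test): project_id=5 -> matches Zeta
  - task 3 (Train): project_id=4 -> matches Vega
  - task 4 (Research): project_id=NULL, no match -> kept with NULL
All 4 rows appear; 1 has NULL project.

SQL:
SELECT a.name, b.name AS project
FROM tasks a
LEFT JOIN projects b ON a.project_id = b.id

Result:
name     | project
---------+--------
Document | Vega   
Test     | Zeta   
Train    | Vega   
Research | NULL   


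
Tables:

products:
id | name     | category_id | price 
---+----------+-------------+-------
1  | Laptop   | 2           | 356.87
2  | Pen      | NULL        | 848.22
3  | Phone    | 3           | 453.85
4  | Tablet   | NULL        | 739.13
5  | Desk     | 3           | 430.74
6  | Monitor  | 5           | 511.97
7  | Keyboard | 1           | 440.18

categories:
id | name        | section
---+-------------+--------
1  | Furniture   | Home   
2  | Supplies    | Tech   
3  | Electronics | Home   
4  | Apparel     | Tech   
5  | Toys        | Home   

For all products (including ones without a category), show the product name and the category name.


LEFT JOIN keeps every row from products (the left table); where category_id has no match in categories, the category columns become NULL. Walk through each product:
  - product 1 (Laptop): category_id=2 -> matches Supplies
  - product 2 (Pen): category_id=NULL, no match -> kept with NULL
  - product 3 (Phone): category_id=3 -> matches Electronics
  - product 4 (Tablet): category_id=NULL, no match -> kept with NULL
  - product 5 (Desk): category_id=3 -> matches Electronics
  - product 6 (Monitor): category_id=5 -> matches Toys
  - product 7 (Keyboard): category_id=1 -> matches Furniture
All 7 rows appear; 2 have NULL category.

SQL:
SELECT a.name, b.name AS category
FROM products a
LEFT JOIN categories b ON a.category_id = b.id

Result:
name     | category   
---------+------------
Laptop   | Supplies   
Pen      | NULL       
Phone    | Electronics
Tablet   | NULL       
Desk     | Electronics
Monitor  | Toys       
Keyboard | Furniture  


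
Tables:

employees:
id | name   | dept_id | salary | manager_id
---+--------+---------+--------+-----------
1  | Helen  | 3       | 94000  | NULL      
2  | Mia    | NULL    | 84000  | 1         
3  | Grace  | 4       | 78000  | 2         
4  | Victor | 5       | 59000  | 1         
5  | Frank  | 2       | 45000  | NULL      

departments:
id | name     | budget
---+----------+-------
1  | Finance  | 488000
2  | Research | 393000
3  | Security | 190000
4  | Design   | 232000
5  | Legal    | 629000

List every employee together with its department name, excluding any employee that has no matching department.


INNER JOIN keeps only employees rows whose dept_id matches an id in departments. Walk through each employee:
  - employee 1 (Helen): dept_id=3 -> matches Security
  - employee 2 (Mia): dept_id=NULL, no match -> dropped
  - employee 3 (Grace): dept_id=4 -> matches Design
  - employee 4 (Victor): dept_id=5 -> matches Legal
  - employee 5 (Frank): dept_id=2 -> matches Research
So 1 of 5 rows is dropped.

SQL:
SELECT a.name, b.name AS department
FROM employees a
INNER JOIN departments b ON a.dept_id = b.id

Result:
name   | department
-------+-----------
Helen  | Security  
Grace  | Design    
Victor | Legal     
Frank  | Research  


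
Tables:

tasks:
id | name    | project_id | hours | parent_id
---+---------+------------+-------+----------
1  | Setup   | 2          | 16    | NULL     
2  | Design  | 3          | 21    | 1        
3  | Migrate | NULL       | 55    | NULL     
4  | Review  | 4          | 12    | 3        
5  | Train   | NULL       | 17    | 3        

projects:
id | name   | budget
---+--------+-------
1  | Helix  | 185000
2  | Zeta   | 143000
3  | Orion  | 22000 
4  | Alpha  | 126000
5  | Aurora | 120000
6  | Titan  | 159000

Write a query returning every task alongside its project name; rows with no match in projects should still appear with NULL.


LEFT JOIN keeps every row from tasks (the left table); where project_id has no match in projects, the project columns become NULL. Walk through each task:
  - task 1 (Setup): project_id=2 -> matches Zeta
  - task 2 (Design): project_id=3 -> matches Orion
  - task 3 (Migrate): project_id=NULL, no match -> kept with NULL
  - task 4 (Review): project_id=4 -> matches Alpha
  - task 5 (Train): project_id=NULL, no match -> kept with NULL
All 5 rows appear; 2 have NULL project.

SQL:
SELECT a.name, b.name AS project
FROM tasks a
LEFT JOIN projects b ON a.project_id = b.id

Result:
name    | project
--------+--------
Setup   | Zeta   
Design  | Orion  
Migrate | NULL   
Review  | Alpha  
Train   | NULL   


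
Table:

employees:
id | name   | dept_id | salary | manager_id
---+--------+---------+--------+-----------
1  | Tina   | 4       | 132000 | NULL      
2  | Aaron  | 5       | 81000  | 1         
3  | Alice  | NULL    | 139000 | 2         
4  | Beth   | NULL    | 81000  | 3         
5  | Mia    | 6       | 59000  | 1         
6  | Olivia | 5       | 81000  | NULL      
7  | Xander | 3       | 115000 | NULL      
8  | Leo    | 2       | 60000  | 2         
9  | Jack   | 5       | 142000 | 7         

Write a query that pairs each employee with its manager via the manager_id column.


This is a self-join: employees is joined to a second copy of itself, matching each row's manager_id to another row's id. Use LEFT JOIN so rows with manager_id=NULL are kept.
  - employee 1 (Tina): manager_id=NULL -> NULL
  - employee 2 (Aaron): manager_id=1 -> Tina
  - employee 3 (Alice): manager_id=2 -> Aaron
  - employee 4 (Beth): manager_id=3 -> Alice
  - employee 5 (Mia): manager_id=1 -> Tina
  - employee 6 (Olivia): manager_id=NULL -> NULL
  - employee 7 (Xander): manager_id=NULL -> NULL
  - employee 8 (Leo): manager_id=2 -> Aaron
  - employee 9 (Jack): manager_id=7 -> Xander

SQL:
SELECT a.name AS item, b.name AS manager
FROM employees a
LEFT JOIN employees b ON a.manager_id = b.id

Result:
item   | manager
-------+--------
Tina   | NULL   
Aaron  | Tina   
Alice  | Aaron  
Beth   | Alice  
Mia    | Tina   
Olivia | NULL   
Xander | NULL   
Leo    | Aaron  
Jack   | Xander 


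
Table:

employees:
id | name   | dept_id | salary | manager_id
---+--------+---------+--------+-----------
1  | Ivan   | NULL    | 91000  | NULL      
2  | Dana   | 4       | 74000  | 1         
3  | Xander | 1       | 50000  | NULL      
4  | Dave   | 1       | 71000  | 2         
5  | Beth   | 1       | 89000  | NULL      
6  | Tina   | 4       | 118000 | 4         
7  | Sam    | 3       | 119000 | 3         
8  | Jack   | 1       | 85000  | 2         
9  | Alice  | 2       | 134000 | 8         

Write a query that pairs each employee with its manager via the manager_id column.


This is a self-join: employees is joined to a second copy of itself, matching each row's manager_id to another row's id. Use LEFT JOIN so rows with manager_id=NULL are kept.
  - employee 1 (Ivan): manager_id=NULL -> NULL
  - employee 2 (Dana): manager_id=1 -> Ivan
  - employee 3 (Xander): manager_id=NULL -> NULL
  - employee 4 (Dave): manager_id=2 -> Dana
  - employee 5 (Beth): manager_id=NULL -> NULL
  - employee 6 (Tina): manager_id=4 -> Dave
  - employee 7 (Sam): manager_id=3 -> Xander
  - employee 8 (Jack): manager_id=2 -> Dana
  - employee 9 (Alice): manager_id=8 -> Jack

SQL:
SELECT a.name AS item, b.name AS manager
FROM employees a
LEFT JOIN employees b ON a.manager_id = b.id

Result:
item   | manager
-------+--------
Ivan   | NULL   
Dana   | Ivan   
Xander | NULL   
Dave   | Dana   
Beth   | NULL   
Tina   | Dave   
Sam    | Xander 
Jack   | Dana   
Alice  | Jack   


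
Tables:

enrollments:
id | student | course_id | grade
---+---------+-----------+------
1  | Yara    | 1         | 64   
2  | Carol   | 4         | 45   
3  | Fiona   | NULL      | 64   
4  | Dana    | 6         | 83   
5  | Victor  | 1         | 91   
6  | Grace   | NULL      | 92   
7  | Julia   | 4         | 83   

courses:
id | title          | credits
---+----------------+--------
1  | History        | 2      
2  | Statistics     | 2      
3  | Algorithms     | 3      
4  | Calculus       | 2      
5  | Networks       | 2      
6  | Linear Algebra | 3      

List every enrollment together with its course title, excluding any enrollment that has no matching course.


INNER JOIN keeps only enrollments rows whose course_id matches an id in courses. Walk through each enrollment:
  - enrollment 1 (Yara): course_id=1 -> matches History
  - enrollment 2 (Carol): course_id=4 -> matches Calculus
  - enrollment 3 (Fiona): course_id=NULL, no match -> dropped
  - enrollment 4 (Dana): course_id=6 -> matches Linear Algebra
  - enrollment 5 (Victor): course_id=1 -> matches History
  - enrollment 6 (Grace): course_id=NULL, no match -> dropped
  - enrollment 7 (Julia): course_id=4 -> matches Calculus
So 2 of 7 rows are dropped.

SQL:
SELECT a.student, b.title AS course
FROM enrollments a
INNER JOIN courses b ON a.course_id = b.id

Result:
student | course        
--------+---------------
Yara    | History       
Carol   | Calculus      
Dana    | Linear Algebra
Victor  | History       
Julia   | Calculus      


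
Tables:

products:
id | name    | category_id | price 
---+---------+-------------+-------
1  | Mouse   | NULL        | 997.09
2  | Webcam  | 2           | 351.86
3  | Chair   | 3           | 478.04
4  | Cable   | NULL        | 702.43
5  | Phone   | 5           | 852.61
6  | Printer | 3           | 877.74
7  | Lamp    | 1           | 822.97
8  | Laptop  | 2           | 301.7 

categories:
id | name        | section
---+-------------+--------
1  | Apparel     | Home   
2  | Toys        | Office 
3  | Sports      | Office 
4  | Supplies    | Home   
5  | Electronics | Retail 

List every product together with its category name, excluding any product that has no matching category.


INNER JOIN keeps only products rows whose category_id matches an id in categories. Walk through each product:
  - product 1 (Mouse): category_id=NULL, no match -> dropped
  - product 2 (Webcam): category_id=2 -> matches Toys
  - product 3 (Chair): category_id=3 -> matches Sports
  - product 4 (Cable): category_id=NULL, no match -> dropped
  - product 5 (Phone): category_id=5 -> matches Electronics
  - product 6 (Printer): category_id=3 -> matches Sports
  - product 7 (Lamp): category_id=1 -> matches Apparel
  - product 8 (Laptop): category_id=2 -> matches Toys
So 2 of 8 rows are dropped.

SQL:
SELECT a.name, b.name AS category
FROM products a
INNER JOIN categories b ON a.category_id = b.id

Result:
name    | category   
--------+------------
Webcam  | Toys       
Chair   | Sports     
Phone   | Electronics
Printer | Sports     
Lamp    | Apparel    
Laptop  | Toys       


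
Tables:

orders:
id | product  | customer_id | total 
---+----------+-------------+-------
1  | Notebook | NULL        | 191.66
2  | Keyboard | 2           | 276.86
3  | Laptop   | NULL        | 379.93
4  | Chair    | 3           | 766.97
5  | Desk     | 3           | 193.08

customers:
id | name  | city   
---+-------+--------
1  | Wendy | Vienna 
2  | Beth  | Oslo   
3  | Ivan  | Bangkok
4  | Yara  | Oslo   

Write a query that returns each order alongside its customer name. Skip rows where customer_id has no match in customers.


INNER JOIN keeps only orders rows whose customer_id matches an id in customers. Walk through each order:
  - order 1 (Notebook): customer_id=NULL, no match -> dropped
  - order 2 (Keyboard): customer_id=2 -> matches Beth
  - order 3 (Laptop): customer_id=NULL, no match -> dropped
  - order 4 (Chair): customer_id=3 -> matches Ivan
  - order 5 (Desk): customer_id=3 -> matches Ivan
So 2 of 5 rows are dropped.

SQL:
SELECT a.product, b.name AS customer
FROM orders a
INNER JOIN customers b ON a.customer_id = b.id

Result:
product  | customer
---------+---------
Keyboard | Beth    
Chair    | Ivan    
Desk     | Ivan    


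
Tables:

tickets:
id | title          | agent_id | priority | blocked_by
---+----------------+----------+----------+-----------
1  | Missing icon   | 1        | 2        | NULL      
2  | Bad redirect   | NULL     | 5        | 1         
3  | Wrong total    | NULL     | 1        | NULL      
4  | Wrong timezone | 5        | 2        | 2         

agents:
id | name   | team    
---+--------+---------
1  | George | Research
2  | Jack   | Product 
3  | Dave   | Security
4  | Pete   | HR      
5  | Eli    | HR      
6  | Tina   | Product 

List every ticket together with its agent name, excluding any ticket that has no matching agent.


INNER JOIN keeps only tickets rows whose agent_id matches an id in agents. Walk through each ticket:
  - ticket 1 (Missing icon): agent_id=1 -> matches George
  - ticket 2 (Bad redirect): agent_id=NULL, no match -> dropped
  - ticket 3 (Wrong total): agent_id=NULL, no match -> dropped
  - ticket 4 (Wrong timezone): agent_id=5 -> matches Eli
So 2 of 4 rows are dropped.

SQL:
SELECT a.title, b.name AS agent
FROM tickets a
INNER JOIN agents b ON a.agent_id = b.id

Result:
title          | agent 
---------------+-------
Missing icon   | George
Wrong timezone | Eli   


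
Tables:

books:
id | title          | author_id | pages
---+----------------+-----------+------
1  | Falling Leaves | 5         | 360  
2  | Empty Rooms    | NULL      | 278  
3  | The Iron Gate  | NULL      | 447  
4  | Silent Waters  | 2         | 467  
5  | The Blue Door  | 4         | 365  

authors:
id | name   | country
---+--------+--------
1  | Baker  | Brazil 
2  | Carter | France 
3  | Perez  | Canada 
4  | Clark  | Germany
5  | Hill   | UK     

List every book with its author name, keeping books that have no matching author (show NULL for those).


LEFT JOIN keeps every row from books (the left table); where author_id has no match in authors, the author columns become NULL. Walk through each book:
  - book 1 (Falling Leaves): author_id=5 -> matches Hill
  - book 2 (Empty Rooms): author_id=NULL, no match -> kept with NULL
  - book 3 (The Iron Gate): author_id=NULL, no match -> kept with NULL
  - book 4 (Silent Waters): author_id=2 -> matches Carter
  - book 5 (The Blue Door): author_id=4 -> matches Clark
All 5 rows appear; 2 have NULL author.

SQL:
SELECT a.title, b.name AS author
FROM books a
LEFT JOIN authors b ON a.author_id = b.id

Result:
title          | author
---------------+-------
Falling Leaves | Hill  
Empty Rooms    | NULL  
The Iron Gate  | NULL  
Silent Waters  | Carter
The Blue Door  | Clark 


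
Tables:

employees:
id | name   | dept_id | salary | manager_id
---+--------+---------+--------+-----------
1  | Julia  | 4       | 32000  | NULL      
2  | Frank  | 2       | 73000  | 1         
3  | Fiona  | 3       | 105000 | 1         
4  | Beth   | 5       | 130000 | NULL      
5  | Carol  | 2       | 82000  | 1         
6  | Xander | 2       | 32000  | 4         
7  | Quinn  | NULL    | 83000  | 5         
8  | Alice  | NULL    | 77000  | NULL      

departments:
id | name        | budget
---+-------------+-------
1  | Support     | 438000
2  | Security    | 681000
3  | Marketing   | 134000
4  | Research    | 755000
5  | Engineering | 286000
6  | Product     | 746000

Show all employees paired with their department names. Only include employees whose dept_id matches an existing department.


INNER JOIN keeps only employees rows whose dept_id matches an id in departments. Walk through each employee:
  - employee 1 (Julia): dept_id=4 -> matches Research
  - employee 2 (Frank): dept_id=2 -> matches Security
  - employee 3 (Fiona): dept_id=3 -> matches Marketing
  - employee 4 (Beth): dept_id=5 -> matches Engineering
  - employee 5 (Carol): dept_id=2 -> matches Security
  - employee 6 (Xander): dept_id=2 -> matches Security
  - employee 7 (Quinn): dept_id=NULL, no match -> dropped
  - employee 8 (Alice): dept_id=NULL, no match -> dropped
So 2 of 8 rows are dropped.

SQL:
SELECT a.name, b.name AS department
FROM employees a
INNER JOIN departments b ON a.dept_id = b.id

Result:
name   | department 
-------+------------
Julia  | Research   
Frank  | Security   
Fiona  | Marketing  
Beth   | Engineering
Carol  | Security   
Xander | Security   


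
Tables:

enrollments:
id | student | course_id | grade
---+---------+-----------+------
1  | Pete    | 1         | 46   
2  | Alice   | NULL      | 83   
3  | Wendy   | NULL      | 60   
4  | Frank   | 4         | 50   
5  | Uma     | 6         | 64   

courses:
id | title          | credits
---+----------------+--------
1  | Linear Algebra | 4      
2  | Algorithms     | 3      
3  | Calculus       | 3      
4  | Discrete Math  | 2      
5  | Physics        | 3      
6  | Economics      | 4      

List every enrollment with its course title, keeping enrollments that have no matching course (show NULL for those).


LEFT JOIN keeps every row from enrollments (the left table); where course_id has no match in courses, the course columns become NULL. Walk through each enrollment:
  - enrollment 1 (Pete): course_id=1 -> matches Linear Algebra
  - enrollment 2 (Alice): course_id=NULL, no match -> kept with NULL
  - enrollment 3 (Wendy): course_id=NULL, no match -> kept with NULL
  - enrollment 4 (Frank): course_id=4 -> matches Discrete Math
  - enrollment 5 (Uma): course_id=6 -> matches Economics
All 5 rows appear; 2 have NULL course.

SQL:
SELECT a.student, b.title AS course
FROM enrollments a
LEFT JOIN courses b ON a.course_id = b.id

Result:
student | course        
--------+---------------
Pete    | Linear Algebra
Alice   | NULL          
Wendy   | NULL          
Frank   | Discrete Math 
Uma     | Economics     
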